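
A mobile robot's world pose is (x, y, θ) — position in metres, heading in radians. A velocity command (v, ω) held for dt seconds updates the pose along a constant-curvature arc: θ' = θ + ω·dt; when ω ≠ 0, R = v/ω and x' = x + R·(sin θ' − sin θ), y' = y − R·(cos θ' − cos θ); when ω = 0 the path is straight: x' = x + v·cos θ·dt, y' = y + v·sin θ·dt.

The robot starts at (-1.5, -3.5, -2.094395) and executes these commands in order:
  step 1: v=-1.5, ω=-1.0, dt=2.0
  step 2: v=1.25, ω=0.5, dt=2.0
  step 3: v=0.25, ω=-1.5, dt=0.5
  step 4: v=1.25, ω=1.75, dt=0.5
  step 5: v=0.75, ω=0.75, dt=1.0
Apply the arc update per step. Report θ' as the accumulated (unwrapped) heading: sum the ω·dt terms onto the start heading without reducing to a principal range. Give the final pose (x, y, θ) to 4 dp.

step 1: θ'=-4.0944 (R=1.5000) → pose (1.0216, -3.3809, -4.0944)
step 2: θ'=-3.0944 (R=2.5000) → pose (-1.1340, -2.3322, -3.0944)
step 3: θ'=-3.8444 (R=-0.1667) → pose (-1.2495, -2.2929, -3.8444)
step 4: θ'=-2.9694 (R=0.7143) → pose (-1.8336, -2.1342, -2.9694)
step 5: θ'=-2.2194 (R=1.0000) → pose (-2.4592, -2.5153, -2.2194)

(-2.4592, -2.5153, -2.2194)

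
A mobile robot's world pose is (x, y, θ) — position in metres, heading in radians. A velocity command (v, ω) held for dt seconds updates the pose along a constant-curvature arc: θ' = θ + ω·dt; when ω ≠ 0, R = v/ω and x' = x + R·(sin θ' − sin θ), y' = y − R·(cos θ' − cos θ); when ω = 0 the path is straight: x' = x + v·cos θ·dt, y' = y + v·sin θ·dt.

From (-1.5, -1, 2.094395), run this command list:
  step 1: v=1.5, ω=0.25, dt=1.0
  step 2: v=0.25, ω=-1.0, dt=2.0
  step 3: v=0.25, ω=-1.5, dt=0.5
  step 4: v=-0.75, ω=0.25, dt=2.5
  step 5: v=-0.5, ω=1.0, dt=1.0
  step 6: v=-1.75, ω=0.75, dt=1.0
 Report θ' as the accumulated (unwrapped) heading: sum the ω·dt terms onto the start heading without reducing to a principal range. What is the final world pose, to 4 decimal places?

step 1: θ'=2.3444 (R=6.0000) → pose (-2.4037, 0.1923, 2.3444)
step 2: θ'=0.3444 (R=-0.2500) → pose (-2.3093, 0.6023, 0.3444)
step 3: θ'=-0.4056 (R=-0.1667) → pose (-2.1873, 0.5985, -0.4056)
step 4: θ'=0.2194 (R=-3.0000) → pose (-4.0239, 0.7700, 0.2194)
step 5: θ'=1.2194 (R=-0.5000) → pose (-4.3845, 0.4541, 1.2194)
step 6: θ'=1.9694 (R=-2.3333) → pose (-4.3442, -1.2547, 1.9694)

(-4.3442, -1.2547, 1.9694)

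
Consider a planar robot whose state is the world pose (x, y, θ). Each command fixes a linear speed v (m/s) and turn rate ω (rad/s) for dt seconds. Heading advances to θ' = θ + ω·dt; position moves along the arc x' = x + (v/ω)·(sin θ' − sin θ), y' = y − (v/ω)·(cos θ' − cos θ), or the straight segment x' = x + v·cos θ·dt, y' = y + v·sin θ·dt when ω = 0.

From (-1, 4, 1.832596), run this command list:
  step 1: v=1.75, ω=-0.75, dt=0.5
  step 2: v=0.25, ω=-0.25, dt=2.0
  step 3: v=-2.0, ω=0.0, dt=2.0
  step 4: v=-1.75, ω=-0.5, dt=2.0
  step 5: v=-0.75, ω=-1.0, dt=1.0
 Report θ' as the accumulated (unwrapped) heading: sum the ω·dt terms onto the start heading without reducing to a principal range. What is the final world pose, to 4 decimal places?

step 1: θ'=1.4576 (R=-2.3333) → pose (-1.0646, 4.8675, 1.4576)
step 2: θ'=0.9576 (R=-1.0000) → pose (-0.8888, 5.3300, 0.9576)
step 3: θ'=0.9576 (straight) → pose (-3.1907, 2.0588, 0.9576)
step 4: θ'=-0.0424 (R=3.5000) → pose (-6.2014, 0.5761, -0.0424)
step 5: θ'=-1.0424 (R=0.7500) → pose (-6.8174, 0.9473, -1.0424)

(-6.8174, 0.9473, -1.0424)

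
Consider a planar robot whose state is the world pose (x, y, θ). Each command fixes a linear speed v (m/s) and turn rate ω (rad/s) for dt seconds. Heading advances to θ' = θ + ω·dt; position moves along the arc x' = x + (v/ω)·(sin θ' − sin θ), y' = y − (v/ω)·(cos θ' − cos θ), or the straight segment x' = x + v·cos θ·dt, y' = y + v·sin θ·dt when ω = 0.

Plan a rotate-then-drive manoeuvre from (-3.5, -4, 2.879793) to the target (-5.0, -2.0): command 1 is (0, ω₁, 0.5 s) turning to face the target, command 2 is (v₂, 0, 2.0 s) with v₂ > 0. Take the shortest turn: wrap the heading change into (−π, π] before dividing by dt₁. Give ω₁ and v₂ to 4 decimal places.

ω₁ = -1.3310, v₂ = 1.2500

heading to target = atan2(-2−-4, -5−-3.5) = 2.2143
Δθ = wrap(2.2143 − 2.8798) = -0.6655; ω₁ = Δθ/dt₁ = -1.3310
distance = √((-5−-3.5)² + (-2−-4)²) = 2.5000; v₂ = distance/dt₂ = 1.2500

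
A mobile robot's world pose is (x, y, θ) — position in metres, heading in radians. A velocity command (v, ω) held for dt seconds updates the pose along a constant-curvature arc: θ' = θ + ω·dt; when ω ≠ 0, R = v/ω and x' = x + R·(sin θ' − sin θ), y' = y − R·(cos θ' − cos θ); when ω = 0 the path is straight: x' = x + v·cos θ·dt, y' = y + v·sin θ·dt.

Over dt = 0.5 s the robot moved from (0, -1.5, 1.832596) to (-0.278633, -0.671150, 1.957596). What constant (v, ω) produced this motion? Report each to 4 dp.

Δθ = 1.957596 − 1.832596 = 0.125000
ω = Δθ/dt = 0.125000/0.5 = 0.2500
R = −Δy/(cos θ' − cos θ) = 7.0000
v = R·ω = 7.0000·0.2500 = 1.7500

v = 1.7500, ω = 0.2500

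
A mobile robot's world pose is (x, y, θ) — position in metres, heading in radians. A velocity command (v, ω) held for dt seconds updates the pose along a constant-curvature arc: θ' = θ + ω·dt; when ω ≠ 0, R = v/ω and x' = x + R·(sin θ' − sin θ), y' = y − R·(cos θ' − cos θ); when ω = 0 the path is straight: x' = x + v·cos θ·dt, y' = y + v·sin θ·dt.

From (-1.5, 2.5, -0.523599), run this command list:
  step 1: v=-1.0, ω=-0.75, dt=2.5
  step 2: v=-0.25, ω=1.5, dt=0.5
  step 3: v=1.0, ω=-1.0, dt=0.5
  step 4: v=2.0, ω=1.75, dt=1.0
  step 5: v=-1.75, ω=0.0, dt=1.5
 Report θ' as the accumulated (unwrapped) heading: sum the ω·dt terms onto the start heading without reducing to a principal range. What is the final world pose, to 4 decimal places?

(-3.7467, 3.6193, -0.3986)

step 1: θ'=-2.3986 (R=1.3333) → pose (-1.7353, 4.6366, -2.3986)
step 2: θ'=-1.6486 (R=-0.1667) → pose (-1.6819, 4.7464, -1.6486)
step 3: θ'=-2.1486 (R=-1.0000) → pose (-1.8412, 4.2780, -2.1486)
step 4: θ'=-0.3986 (R=1.1429) → pose (-1.3275, 2.6005, -0.3986)
step 5: θ'=-0.3986 (straight) → pose (-3.7467, 3.6193, -0.3986)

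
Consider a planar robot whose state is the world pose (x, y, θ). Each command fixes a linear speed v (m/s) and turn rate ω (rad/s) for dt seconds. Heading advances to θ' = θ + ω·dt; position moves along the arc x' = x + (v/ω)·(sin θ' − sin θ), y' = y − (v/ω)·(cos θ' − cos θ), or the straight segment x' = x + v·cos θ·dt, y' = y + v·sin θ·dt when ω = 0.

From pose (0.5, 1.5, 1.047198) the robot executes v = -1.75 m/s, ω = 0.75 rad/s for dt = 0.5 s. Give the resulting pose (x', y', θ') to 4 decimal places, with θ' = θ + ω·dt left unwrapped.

(0.2131, 0.6788, 1.4222)

θ' = 1.0472 + 0.75·0.5 = 1.4222
R = v/ω = -1.75/0.75 = -2.3333
x' = 0.5 + -2.3333·(sin 1.4222 − sin 1.0472) = 0.2131
y' = 1.5 − -2.3333·(cos 1.4222 − cos 1.0472) = 0.6788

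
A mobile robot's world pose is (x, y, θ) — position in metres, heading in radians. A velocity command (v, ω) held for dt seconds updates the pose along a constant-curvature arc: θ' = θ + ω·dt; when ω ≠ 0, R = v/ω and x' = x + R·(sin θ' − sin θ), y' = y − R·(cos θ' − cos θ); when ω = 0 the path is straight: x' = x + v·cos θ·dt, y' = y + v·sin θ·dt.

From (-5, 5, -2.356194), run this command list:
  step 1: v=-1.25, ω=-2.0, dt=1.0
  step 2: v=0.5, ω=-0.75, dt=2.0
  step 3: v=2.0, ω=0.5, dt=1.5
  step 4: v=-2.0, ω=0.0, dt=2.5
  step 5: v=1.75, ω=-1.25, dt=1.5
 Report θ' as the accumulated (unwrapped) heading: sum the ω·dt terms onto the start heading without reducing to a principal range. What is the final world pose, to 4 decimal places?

step 1: θ'=-4.3562 (R=0.6250) → pose (-3.9723, 4.7760, -4.3562)
step 2: θ'=-5.8562 (R=-0.6667) → pose (-3.6236, 5.6153, -5.8562)
step 3: θ'=-5.1062 (R=4.0000) → pose (-1.5863, 7.7213, -5.1062)
step 4: θ'=-5.1062 (straight) → pose (-3.5048, 3.1041, -5.1062)
step 5: θ'=-6.9812 (R=-1.4000) → pose (-1.3122, 3.6394, -6.9812)

(-1.3122, 3.6394, -6.9812)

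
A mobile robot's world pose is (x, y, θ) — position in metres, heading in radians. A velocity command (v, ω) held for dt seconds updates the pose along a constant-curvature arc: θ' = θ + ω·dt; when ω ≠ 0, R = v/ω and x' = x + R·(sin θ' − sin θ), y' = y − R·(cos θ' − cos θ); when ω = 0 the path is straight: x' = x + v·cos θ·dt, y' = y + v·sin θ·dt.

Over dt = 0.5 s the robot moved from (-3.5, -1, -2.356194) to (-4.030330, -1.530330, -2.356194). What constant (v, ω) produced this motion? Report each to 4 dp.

Δθ = -2.356194 − -2.356194 = 0.000000
ω = Δθ/dt = 0.000000/0.5 = 0.0000
ω = 0 → v = (Δx·cos θ + Δy·sin θ)/dt = 1.5000

v = 1.5000, ω = 0.0000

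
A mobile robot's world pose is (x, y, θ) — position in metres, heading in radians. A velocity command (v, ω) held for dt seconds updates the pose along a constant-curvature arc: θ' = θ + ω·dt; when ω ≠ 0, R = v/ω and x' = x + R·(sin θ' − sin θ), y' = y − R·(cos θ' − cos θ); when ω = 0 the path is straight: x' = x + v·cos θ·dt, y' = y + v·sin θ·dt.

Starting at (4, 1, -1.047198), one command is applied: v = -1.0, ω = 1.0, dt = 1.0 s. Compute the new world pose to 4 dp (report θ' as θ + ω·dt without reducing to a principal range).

(3.1812, 1.4989, -0.0472)

θ' = -1.0472 + 1.0·1.0 = -0.0472
R = v/ω = -1.0/1.0 = -1.0000
x' = 4 + -1.0000·(sin -0.0472 − sin -1.0472) = 3.1812
y' = 1 − -1.0000·(cos -0.0472 − cos -1.0472) = 1.4989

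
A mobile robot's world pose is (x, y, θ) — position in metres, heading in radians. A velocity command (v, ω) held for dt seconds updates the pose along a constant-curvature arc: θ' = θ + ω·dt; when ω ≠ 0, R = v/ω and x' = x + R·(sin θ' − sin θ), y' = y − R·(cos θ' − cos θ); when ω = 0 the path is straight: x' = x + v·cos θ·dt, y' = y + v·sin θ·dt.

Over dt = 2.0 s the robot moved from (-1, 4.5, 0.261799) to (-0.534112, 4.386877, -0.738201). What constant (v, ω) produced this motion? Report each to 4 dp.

v = 0.2500, ω = -0.5000

Δθ = -0.738201 − 0.261799 = -1.000000
ω = Δθ/dt = -1.000000/2.0 = -0.5000
R = Δx/(sin θ' − sin θ) = -0.5000
v = R·ω = -0.5000·-0.5000 = 0.2500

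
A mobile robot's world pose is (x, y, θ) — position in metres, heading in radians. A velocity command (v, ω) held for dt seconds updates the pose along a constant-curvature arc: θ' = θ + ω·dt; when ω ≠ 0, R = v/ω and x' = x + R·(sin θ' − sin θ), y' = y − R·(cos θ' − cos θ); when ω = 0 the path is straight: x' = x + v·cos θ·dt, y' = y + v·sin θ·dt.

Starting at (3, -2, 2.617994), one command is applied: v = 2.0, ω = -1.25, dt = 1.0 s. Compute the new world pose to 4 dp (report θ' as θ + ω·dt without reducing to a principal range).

(2.2328, -0.2921, 1.3680)

θ' = 2.6180 + -1.25·1.0 = 1.3680
R = v/ω = 2.0/-1.25 = -1.6000
x' = 3 + -1.6000·(sin 1.3680 − sin 2.6180) = 2.2328
y' = -2 − -1.6000·(cos 1.3680 − cos 2.6180) = -0.2921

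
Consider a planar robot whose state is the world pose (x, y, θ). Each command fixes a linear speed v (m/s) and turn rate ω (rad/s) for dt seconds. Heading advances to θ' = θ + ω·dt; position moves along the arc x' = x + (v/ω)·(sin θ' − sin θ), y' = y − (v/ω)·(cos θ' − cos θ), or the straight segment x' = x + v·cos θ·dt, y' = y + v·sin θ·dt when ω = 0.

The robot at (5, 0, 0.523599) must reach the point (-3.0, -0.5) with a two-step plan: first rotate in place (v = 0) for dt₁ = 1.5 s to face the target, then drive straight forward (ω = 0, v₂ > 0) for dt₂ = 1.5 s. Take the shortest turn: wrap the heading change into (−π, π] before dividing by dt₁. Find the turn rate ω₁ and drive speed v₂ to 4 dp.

heading to target = atan2(-0.5−0, -3−5) = -3.0792
Δθ = wrap(-3.0792 − 0.5236) = 2.6804; ω₁ = Δθ/dt₁ = 1.7869
distance = √((-3−5)² + (-0.5−0)²) = 8.0156; v₂ = distance/dt₂ = 5.3437

ω₁ = 1.7869, v₂ = 5.3437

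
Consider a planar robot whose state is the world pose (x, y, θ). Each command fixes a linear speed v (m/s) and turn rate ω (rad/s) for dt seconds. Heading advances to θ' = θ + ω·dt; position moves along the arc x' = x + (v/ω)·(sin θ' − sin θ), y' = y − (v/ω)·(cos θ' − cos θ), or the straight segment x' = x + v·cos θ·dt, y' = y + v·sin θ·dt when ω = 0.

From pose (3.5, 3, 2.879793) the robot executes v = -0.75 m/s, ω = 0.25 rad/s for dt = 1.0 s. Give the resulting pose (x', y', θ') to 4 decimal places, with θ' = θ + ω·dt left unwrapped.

(4.2411, 2.8980, 3.1298)

θ' = 2.8798 + 0.25·1.0 = 3.1298
R = v/ω = -0.75/0.25 = -3.0000
x' = 3.5 + -3.0000·(sin 3.1298 − sin 2.8798) = 4.2411
y' = 3 − -3.0000·(cos 3.1298 − cos 2.8798) = 2.8980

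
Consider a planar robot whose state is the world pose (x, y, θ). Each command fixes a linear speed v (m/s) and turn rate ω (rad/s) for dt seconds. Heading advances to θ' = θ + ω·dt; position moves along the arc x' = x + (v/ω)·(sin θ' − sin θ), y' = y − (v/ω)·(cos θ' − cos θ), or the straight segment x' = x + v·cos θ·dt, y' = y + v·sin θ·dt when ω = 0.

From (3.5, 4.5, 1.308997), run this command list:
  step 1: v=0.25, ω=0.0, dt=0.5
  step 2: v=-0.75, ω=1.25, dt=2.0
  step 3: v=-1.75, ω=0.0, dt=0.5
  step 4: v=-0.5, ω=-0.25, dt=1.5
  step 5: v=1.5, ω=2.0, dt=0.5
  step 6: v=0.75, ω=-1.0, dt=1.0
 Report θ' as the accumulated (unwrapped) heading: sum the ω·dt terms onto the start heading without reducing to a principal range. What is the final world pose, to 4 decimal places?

step 1: θ'=1.3090 (straight) → pose (3.5324, 4.6207, 1.3090)
step 2: θ'=3.8090 (R=-0.6000) → pose (4.4833, 3.9942, 3.8090)
step 3: θ'=3.8090 (straight) → pose (5.1705, 4.5358, 3.8090)
step 4: θ'=3.4340 (R=2.0000) → pose (5.8319, 4.8800, 3.4340)
step 5: θ'=4.4340 (R=0.7500) → pose (5.3270, 4.3680, 4.4340)
step 6: θ'=3.4340 (R=-0.7500) → pose (4.8221, 3.8559, 3.4340)

(4.8221, 3.8559, 3.4340)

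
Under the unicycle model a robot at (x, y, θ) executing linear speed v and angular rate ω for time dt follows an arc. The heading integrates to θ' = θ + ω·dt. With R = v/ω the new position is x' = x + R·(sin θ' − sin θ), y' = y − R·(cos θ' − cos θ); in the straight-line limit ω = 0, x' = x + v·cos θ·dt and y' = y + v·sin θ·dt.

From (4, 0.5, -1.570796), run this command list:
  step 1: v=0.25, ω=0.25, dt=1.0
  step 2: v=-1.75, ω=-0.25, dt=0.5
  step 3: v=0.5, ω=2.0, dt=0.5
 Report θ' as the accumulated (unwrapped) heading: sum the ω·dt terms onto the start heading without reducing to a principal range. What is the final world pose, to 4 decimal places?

step 1: θ'=-1.3208 (R=1.0000) → pose (4.0311, 0.2526, -1.3208)
step 2: θ'=-1.4458 (R=7.0000) → pose (3.8681, 1.1117, -1.4458)
step 3: θ'=-0.4458 (R=0.2500) → pose (4.0083, 0.9173, -0.4458)

(4.0083, 0.9173, -0.4458)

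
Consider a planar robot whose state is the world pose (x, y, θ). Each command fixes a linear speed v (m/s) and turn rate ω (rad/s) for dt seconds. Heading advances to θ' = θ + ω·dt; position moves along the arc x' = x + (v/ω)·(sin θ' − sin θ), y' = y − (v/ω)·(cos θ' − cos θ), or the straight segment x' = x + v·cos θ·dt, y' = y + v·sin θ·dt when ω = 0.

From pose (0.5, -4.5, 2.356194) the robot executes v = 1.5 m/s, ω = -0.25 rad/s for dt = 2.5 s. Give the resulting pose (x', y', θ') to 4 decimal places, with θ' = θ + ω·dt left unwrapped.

θ' = 2.3562 + -0.25·2.5 = 1.7312
R = v/ω = 1.5/-0.25 = -6.0000
x' = 0.5 + -6.0000·(sin 1.7312 − sin 2.3562) = -1.1803
y' = -4.5 − -6.0000·(cos 1.7312 − cos 2.3562) = -1.2156

(-1.1803, -1.2156, 1.7312)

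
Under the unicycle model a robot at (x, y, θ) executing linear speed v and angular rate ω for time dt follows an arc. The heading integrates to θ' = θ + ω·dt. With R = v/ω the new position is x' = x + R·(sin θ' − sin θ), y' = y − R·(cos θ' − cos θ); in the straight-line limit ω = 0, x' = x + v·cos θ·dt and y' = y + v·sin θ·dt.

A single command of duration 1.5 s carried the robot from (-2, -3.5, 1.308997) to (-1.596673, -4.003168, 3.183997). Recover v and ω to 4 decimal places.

Δθ = 3.183997 − 1.308997 = 1.875000
ω = Δθ/dt = 1.875000/1.5 = 1.2500
R = −Δy/(cos θ' − cos θ) = -0.4000
v = R·ω = -0.4000·1.2500 = -0.5000

v = -0.5000, ω = 1.2500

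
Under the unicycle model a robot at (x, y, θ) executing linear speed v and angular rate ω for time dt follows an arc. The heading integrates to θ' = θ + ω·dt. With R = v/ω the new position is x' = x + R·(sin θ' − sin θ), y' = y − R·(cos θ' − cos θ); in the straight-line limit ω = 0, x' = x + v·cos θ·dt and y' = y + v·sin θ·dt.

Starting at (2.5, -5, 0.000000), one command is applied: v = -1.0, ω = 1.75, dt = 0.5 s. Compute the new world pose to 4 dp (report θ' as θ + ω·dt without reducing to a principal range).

(2.0614, -5.2051, 0.8750)

θ' = 0.0000 + 1.75·0.5 = 0.8750
R = v/ω = -1.0/1.75 = -0.5714
x' = 2.5 + -0.5714·(sin 0.8750 − sin 0.0000) = 2.0614
y' = -5 − -0.5714·(cos 0.8750 − cos 0.0000) = -5.2051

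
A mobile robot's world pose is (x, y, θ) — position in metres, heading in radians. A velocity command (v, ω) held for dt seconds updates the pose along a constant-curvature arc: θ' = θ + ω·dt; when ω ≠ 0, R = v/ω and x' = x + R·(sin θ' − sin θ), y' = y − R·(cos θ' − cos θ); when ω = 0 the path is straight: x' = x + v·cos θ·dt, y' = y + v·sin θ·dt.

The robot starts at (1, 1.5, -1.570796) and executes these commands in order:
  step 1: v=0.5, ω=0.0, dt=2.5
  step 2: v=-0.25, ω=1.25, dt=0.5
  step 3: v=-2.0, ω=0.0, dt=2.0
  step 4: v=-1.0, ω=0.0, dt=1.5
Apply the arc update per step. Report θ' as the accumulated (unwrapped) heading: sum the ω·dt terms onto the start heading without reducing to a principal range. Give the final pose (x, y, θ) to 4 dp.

(-2.2558, 4.8273, -0.9458)

step 1: θ'=-1.5708 (straight) → pose (1.0000, 0.2500, -1.5708)
step 2: θ'=-0.9458 (R=-0.2000) → pose (0.9622, 0.3670, -0.9458)
step 3: θ'=-0.9458 (straight) → pose (-1.3782, 3.6109, -0.9458)
step 4: θ'=-0.9458 (straight) → pose (-2.2558, 4.8273, -0.9458)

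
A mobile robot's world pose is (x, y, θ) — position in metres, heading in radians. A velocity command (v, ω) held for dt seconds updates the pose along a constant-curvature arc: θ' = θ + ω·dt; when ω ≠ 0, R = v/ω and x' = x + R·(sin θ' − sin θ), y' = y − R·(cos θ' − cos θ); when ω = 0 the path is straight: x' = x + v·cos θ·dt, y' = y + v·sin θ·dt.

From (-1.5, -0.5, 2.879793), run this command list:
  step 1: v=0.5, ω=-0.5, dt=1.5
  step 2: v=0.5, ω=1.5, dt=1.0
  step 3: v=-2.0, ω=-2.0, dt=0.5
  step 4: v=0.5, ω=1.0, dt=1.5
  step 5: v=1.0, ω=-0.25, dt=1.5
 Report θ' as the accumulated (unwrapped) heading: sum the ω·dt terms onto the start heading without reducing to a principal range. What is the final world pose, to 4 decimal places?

(-3.2697, -1.1894, 3.7548)

step 1: θ'=2.1298 (R=-1.0000) → pose (-2.0890, -0.0644, 2.1298)
step 2: θ'=3.6298 (R=0.3333) → pose (-2.5279, 0.0532, 3.6298)
step 3: θ'=2.6298 (R=1.0000) → pose (-1.5691, 0.0419, 2.6298)
step 4: θ'=4.1298 (R=0.5000) → pose (-2.2315, -0.1189, 4.1298)
step 5: θ'=3.7548 (R=-4.0000) → pose (-3.2697, -1.1894, 3.7548)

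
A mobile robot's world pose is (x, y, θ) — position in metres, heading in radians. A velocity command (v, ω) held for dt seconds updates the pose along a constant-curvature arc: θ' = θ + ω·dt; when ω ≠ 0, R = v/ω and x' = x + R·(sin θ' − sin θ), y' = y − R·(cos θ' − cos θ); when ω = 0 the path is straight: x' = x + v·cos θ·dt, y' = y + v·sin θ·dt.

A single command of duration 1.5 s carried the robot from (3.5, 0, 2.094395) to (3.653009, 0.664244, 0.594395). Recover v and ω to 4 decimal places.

Δθ = 0.594395 − 2.094395 = -1.500000
ω = Δθ/dt = -1.500000/1.5 = -1.0000
R = −Δy/(cos θ' − cos θ) = -0.5000
v = R·ω = -0.5000·-1.0000 = 0.5000

v = 0.5000, ω = -1.0000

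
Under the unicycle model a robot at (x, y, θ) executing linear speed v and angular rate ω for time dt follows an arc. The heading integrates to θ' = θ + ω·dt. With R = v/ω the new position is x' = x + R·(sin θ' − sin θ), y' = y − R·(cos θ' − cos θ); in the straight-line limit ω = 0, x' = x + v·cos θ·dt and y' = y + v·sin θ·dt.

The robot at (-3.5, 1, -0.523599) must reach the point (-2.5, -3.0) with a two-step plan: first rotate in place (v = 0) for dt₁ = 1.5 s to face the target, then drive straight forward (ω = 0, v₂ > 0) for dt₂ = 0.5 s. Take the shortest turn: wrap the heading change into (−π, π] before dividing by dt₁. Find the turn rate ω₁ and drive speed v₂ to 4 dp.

heading to target = atan2(-3−1, -2.5−-3.5) = -1.3258
Δθ = wrap(-1.3258 − -0.5236) = -0.8022; ω₁ = Δθ/dt₁ = -0.5348
distance = √((-2.5−-3.5)² + (-3−1)²) = 4.1231; v₂ = distance/dt₂ = 8.2462

ω₁ = -0.5348, v₂ = 8.2462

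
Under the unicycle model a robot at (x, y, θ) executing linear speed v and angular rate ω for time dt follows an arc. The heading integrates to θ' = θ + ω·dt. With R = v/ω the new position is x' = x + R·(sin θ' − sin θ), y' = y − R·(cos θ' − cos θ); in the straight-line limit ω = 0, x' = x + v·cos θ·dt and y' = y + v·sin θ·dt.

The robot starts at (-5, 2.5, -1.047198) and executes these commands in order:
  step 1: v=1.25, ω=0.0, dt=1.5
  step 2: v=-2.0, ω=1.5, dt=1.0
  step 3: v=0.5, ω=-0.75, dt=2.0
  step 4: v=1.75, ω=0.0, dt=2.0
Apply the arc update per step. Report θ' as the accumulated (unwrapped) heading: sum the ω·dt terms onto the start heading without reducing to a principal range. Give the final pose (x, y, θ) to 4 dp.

step 1: θ'=-1.0472 (straight) → pose (-4.0625, 0.8762, -1.0472)
step 2: θ'=0.4528 (R=-1.3333) → pose (-5.8005, 1.4085, 0.4528)
step 3: θ'=-1.0472 (R=-0.6667) → pose (-4.9315, 1.1424, -1.0472)
step 4: θ'=-1.0472 (straight) → pose (-3.1815, -1.8887, -1.0472)

(-3.1815, -1.8887, -1.0472)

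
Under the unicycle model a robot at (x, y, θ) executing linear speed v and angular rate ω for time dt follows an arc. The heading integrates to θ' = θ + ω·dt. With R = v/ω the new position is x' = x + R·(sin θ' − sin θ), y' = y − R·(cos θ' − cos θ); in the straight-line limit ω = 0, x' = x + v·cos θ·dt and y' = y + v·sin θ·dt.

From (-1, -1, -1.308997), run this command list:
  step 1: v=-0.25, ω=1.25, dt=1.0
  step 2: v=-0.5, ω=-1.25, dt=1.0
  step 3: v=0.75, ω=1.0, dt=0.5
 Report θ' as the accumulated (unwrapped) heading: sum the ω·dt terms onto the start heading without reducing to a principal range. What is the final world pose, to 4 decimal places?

(-1.3624, -0.8799, -0.8090)

step 1: θ'=-0.0590 (R=-0.2000) → pose (-1.1814, -0.8521, -0.0590)
step 2: θ'=-1.3090 (R=0.4000) → pose (-1.5442, -0.5563, -1.3090)
step 3: θ'=-0.8090 (R=0.7500) → pose (-1.3624, -0.8799, -0.8090)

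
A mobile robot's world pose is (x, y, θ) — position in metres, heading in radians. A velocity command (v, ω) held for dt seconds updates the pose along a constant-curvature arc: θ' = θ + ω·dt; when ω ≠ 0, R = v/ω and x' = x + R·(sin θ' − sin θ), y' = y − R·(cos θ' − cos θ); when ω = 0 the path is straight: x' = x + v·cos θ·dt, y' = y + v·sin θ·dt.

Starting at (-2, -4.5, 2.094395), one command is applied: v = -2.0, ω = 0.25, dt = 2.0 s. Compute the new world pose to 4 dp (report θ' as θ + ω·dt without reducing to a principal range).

θ' = 2.0944 + 0.25·2.0 = 2.5944
R = v/ω = -2.0/0.25 = -8.0000
x' = -2 + -8.0000·(sin 2.5944 − sin 2.0944) = 0.7658
y' = -4.5 − -8.0000·(cos 2.5944 − cos 2.0944) = -7.3319

(0.7658, -7.3319, 2.5944)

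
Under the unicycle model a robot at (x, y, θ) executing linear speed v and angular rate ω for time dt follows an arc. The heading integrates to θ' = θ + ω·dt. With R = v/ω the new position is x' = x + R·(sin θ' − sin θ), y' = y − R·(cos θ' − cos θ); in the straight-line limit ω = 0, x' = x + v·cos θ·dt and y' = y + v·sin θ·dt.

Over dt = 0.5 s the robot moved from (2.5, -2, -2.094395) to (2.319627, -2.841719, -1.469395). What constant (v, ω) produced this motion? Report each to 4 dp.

Δθ = -1.469395 − -2.094395 = 0.625000
ω = Δθ/dt = 0.625000/0.5 = 1.2500
R = −Δy/(cos θ' − cos θ) = 1.4000
v = R·ω = 1.4000·1.2500 = 1.7500

v = 1.7500, ω = 1.2500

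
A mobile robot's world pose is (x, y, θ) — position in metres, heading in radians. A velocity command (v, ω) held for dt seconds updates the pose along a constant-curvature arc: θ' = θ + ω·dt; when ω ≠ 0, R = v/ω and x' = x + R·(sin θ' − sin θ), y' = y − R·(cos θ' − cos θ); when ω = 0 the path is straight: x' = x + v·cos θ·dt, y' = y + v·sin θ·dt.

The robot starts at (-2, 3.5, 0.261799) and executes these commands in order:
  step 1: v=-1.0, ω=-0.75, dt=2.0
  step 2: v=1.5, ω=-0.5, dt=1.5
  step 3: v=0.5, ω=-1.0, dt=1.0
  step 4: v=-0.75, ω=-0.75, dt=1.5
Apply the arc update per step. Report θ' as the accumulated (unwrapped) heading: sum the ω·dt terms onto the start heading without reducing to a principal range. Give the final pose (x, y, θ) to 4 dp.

(-3.1006, 1.4412, -4.1132)

step 1: θ'=-1.2382 (R=1.3333) → pose (-3.6054, 4.3526, -1.2382)
step 2: θ'=-1.9882 (R=-3.0000) → pose (-3.6985, 2.1569, -1.9882)
step 3: θ'=-2.9882 (R=-0.5000) → pose (-4.0792, 1.8655, -2.9882)
step 4: θ'=-4.1132 (R=1.0000) → pose (-3.1006, 1.4412, -4.1132)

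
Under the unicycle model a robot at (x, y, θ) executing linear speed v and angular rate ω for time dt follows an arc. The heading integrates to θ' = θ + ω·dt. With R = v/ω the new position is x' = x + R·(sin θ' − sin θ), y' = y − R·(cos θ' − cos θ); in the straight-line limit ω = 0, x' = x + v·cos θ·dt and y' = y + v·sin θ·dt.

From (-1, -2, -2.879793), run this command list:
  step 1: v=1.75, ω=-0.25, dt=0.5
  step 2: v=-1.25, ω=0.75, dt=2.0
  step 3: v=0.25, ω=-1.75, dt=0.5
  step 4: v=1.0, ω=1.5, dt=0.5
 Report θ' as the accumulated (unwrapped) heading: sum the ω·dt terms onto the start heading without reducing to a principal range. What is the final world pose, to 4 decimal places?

step 1: θ'=-3.0048 (R=-7.0000) → pose (-1.8571, -2.1731, -3.0048)
step 2: θ'=-1.5048 (R=-1.6667) → pose (-0.4214, -0.4121, -1.5048)
step 3: θ'=-2.3798 (R=-0.1429) → pose (-0.4653, -0.5249, -2.3798)
step 4: θ'=-1.6298 (R=0.6667) → pose (-0.6707, -0.9680, -1.6298)

(-0.6707, -0.9680, -1.6298)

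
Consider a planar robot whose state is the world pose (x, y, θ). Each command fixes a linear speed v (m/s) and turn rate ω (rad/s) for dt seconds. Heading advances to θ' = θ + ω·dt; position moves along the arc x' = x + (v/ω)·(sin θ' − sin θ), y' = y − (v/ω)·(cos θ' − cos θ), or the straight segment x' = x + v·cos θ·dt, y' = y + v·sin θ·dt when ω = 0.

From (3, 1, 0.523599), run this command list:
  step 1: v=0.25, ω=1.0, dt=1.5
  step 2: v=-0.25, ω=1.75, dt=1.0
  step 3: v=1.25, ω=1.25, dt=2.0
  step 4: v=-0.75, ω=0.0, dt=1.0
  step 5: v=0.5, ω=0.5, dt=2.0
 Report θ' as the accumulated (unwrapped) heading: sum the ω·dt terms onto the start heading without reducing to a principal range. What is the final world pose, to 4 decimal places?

step 1: θ'=2.0236 (R=0.2500) → pose (3.0998, 1.3259, 2.0236)
step 2: θ'=3.7736 (R=-0.1429) → pose (3.3127, 1.2731, 3.7736)
step 3: θ'=6.2736 (R=1.0000) → pose (3.8938, -0.5337, 6.2736)
step 4: θ'=6.2736 (straight) → pose (3.1439, -0.5265, 6.2736)
step 5: θ'=7.2736 (R=1.0000) → pose (3.9897, -0.0749, 7.2736)

(3.9897, -0.0749, 7.2736)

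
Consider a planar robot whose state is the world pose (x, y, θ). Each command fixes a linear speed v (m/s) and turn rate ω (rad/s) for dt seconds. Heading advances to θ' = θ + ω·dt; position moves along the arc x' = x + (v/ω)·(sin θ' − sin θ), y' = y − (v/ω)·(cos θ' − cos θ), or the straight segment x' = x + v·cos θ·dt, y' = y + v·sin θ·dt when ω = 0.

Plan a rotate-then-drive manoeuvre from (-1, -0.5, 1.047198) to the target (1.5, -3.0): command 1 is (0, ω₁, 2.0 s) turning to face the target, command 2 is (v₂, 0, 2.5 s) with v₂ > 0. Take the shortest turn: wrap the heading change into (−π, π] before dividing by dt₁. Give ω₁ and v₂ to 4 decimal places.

ω₁ = -0.9163, v₂ = 1.4142

heading to target = atan2(-3−-0.5, 1.5−-1) = -0.7854
Δθ = wrap(-0.7854 − 1.0472) = -1.8326; ω₁ = Δθ/dt₁ = -0.9163
distance = √((1.5−-1)² + (-3−-0.5)²) = 3.5355; v₂ = distance/dt₂ = 1.4142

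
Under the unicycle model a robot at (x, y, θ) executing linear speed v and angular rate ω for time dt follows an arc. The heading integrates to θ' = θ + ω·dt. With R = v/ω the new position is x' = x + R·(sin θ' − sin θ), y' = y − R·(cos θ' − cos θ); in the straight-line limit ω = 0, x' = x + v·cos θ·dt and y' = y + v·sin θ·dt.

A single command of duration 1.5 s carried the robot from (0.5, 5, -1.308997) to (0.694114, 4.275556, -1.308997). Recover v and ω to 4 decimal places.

v = 0.5000, ω = 0.0000

Δθ = -1.308997 − -1.308997 = 0.000000
ω = Δθ/dt = 0.000000/1.5 = 0.0000
ω = 0 → v = (Δx·cos θ + Δy·sin θ)/dt = 0.5000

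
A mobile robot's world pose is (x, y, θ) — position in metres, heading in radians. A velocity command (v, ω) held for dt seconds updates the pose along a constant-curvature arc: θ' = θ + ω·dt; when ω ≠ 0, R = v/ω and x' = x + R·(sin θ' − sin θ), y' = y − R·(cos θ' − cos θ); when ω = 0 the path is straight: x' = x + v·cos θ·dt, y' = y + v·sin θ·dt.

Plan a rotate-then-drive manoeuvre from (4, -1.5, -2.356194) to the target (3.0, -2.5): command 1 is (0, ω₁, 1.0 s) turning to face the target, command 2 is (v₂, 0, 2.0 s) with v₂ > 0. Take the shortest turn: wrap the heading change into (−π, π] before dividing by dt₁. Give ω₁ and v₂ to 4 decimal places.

heading to target = atan2(-2.5−-1.5, 3−4) = -2.3562
Δθ = wrap(-2.3562 − -2.3562) = 0.0000; ω₁ = Δθ/dt₁ = 0.0000
distance = √((3−4)² + (-2.5−-1.5)²) = 1.4142; v₂ = distance/dt₂ = 0.7071

ω₁ = 0.0000, v₂ = 0.7071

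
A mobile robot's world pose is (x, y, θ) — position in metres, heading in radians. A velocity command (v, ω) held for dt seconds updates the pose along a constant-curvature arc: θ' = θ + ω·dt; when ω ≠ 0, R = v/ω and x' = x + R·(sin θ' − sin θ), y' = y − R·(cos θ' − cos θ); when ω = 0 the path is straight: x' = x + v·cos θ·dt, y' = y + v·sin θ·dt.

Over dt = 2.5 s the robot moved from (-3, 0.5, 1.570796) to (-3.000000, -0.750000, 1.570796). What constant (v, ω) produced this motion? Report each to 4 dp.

v = -0.5000, ω = 0.0000

Δθ = 1.570796 − 1.570796 = 0.000000
ω = Δθ/dt = 0.000000/2.5 = 0.0000
ω = 0 → v = (Δx·cos θ + Δy·sin θ)/dt = -0.5000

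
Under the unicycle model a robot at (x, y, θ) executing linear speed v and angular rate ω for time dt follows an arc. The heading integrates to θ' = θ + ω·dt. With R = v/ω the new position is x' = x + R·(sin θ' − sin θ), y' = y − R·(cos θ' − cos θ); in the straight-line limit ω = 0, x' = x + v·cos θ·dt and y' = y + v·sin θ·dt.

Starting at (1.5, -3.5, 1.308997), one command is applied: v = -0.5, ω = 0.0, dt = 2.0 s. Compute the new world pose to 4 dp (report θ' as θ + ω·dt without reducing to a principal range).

θ' = 1.3090 + 0.0·2.0 = 1.3090
ω = 0 → straight: x' = 1.5 + -0.5·cos(1.3090)·2.0 = 1.2412
y' = -3.5 + -0.5·sin(1.3090)·2.0 = -4.4659

(1.2412, -4.4659, 1.3090)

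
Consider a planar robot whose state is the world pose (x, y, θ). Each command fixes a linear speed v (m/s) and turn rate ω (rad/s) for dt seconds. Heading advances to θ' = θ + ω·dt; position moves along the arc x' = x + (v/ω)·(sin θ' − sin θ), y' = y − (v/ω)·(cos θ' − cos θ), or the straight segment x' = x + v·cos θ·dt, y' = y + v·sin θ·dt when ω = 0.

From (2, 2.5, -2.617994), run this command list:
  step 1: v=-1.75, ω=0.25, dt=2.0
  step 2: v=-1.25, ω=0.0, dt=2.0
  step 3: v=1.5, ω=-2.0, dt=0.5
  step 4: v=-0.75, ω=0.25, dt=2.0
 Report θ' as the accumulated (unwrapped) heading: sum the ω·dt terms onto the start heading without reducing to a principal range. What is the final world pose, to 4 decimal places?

step 1: θ'=-2.1180 (R=-7.0000) → pose (4.4779, 4.9201, -2.1180)
step 2: θ'=-2.1180 (straight) → pose (5.7786, 7.0551, -2.1180)
step 3: θ'=-3.1180 (R=-0.7500) → pose (5.1559, 6.6955, -3.1180)
step 4: θ'=-2.6180 (R=-3.0000) → pose (6.5851, 7.0966, -2.6180)

(6.5851, 7.0966, -2.6180)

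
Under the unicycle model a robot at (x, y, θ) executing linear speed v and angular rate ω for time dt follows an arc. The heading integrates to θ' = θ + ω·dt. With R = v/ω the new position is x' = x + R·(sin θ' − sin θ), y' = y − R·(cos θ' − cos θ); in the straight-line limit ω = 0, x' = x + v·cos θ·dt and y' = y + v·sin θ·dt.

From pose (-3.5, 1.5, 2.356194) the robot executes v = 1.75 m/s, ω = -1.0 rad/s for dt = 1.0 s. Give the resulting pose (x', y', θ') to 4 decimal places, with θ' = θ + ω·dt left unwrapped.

(-3.9724, 3.1101, 1.3562)

θ' = 2.3562 + -1.0·1.0 = 1.3562
R = v/ω = 1.75/-1.0 = -1.7500
x' = -3.5 + -1.7500·(sin 1.3562 − sin 2.3562) = -3.9724
y' = 1.5 − -1.7500·(cos 1.3562 − cos 2.3562) = 3.1101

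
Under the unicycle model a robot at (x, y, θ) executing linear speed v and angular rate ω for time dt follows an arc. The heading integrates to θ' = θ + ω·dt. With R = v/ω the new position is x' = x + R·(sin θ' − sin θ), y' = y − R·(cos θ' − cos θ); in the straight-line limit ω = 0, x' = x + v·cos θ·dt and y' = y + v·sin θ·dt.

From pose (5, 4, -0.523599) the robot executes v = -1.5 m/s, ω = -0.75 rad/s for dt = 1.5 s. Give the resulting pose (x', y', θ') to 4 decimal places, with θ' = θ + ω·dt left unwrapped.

θ' = -0.5236 + -0.75·1.5 = -1.6486
R = v/ω = -1.5/-0.75 = 2.0000
x' = 5 + 2.0000·(sin -1.6486 − sin -0.5236) = 4.0061
y' = 4 − 2.0000·(cos -1.6486 − cos -0.5236) = 5.8875

(4.0061, 5.8875, -1.6486)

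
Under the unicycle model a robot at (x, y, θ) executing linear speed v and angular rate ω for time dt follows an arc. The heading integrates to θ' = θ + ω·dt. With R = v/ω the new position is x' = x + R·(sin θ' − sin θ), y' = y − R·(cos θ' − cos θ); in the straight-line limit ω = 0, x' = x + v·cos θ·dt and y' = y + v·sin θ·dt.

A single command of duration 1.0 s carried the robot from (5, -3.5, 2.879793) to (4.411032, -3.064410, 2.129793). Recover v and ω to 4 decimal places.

v = 0.7500, ω = -0.7500

Δθ = 2.129793 − 2.879793 = -0.750000
ω = Δθ/dt = -0.750000/1.0 = -0.7500
R = Δx/(sin θ' − sin θ) = -1.0000
v = R·ω = -1.0000·-0.7500 = 0.7500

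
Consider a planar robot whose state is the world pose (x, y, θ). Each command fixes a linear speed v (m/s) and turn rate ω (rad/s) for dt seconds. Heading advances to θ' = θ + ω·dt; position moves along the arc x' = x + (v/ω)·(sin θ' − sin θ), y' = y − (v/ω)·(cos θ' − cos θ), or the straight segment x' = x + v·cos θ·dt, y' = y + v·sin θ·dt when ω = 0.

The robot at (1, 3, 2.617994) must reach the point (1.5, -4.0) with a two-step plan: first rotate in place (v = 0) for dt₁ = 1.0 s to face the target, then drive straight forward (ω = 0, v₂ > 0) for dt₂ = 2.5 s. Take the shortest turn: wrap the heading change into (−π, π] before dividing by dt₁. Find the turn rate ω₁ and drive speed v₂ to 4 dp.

heading to target = atan2(-4−3, 1.5−1) = -1.4995
Δθ = wrap(-1.4995 − 2.6180) = 2.1657; ω₁ = Δθ/dt₁ = 2.1657
distance = √((1.5−1)² + (-4−3)²) = 7.0178; v₂ = distance/dt₂ = 2.8071

ω₁ = 2.1657, v₂ = 2.8071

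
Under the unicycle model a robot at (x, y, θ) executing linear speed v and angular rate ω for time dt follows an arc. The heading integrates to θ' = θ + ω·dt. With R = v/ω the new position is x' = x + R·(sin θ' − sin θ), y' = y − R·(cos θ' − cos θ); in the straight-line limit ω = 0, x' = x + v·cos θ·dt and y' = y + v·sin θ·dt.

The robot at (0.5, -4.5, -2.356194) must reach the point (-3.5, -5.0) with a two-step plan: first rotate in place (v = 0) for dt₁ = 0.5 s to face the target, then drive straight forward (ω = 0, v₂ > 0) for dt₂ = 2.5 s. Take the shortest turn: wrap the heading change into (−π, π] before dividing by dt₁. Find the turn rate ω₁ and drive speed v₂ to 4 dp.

heading to target = atan2(-5−-4.5, -3.5−0.5) = -3.0172
Δθ = wrap(-3.0172 − -2.3562) = -0.6610; ω₁ = Δθ/dt₁ = -1.3221
distance = √((-3.5−0.5)² + (-5−-4.5)²) = 4.0311; v₂ = distance/dt₂ = 1.6125

ω₁ = -1.3221, v₂ = 1.6125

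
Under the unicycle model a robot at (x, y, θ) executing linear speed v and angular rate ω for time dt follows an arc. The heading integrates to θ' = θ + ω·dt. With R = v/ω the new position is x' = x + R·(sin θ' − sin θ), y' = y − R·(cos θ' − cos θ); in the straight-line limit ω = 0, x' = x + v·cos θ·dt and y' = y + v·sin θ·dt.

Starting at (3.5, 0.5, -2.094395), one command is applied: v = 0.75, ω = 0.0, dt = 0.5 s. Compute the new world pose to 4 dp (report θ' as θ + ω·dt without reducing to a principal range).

(3.3125, 0.1752, -2.0944)

θ' = -2.0944 + 0.0·0.5 = -2.0944
ω = 0 → straight: x' = 3.5 + 0.75·cos(-2.0944)·0.5 = 3.3125
y' = 0.5 + 0.75·sin(-2.0944)·0.5 = 0.1752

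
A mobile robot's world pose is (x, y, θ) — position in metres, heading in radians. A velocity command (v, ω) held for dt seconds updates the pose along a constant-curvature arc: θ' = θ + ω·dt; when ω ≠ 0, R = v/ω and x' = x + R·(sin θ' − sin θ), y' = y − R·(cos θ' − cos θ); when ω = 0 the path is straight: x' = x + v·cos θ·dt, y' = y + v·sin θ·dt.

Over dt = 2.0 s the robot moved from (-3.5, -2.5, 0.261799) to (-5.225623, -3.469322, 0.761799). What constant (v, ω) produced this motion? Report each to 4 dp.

Δθ = 0.761799 − 0.261799 = 0.500000
ω = Δθ/dt = 0.500000/2.0 = 0.2500
R = Δx/(sin θ' − sin θ) = -4.0000
v = R·ω = -4.0000·0.2500 = -1.0000

v = -1.0000, ω = 0.2500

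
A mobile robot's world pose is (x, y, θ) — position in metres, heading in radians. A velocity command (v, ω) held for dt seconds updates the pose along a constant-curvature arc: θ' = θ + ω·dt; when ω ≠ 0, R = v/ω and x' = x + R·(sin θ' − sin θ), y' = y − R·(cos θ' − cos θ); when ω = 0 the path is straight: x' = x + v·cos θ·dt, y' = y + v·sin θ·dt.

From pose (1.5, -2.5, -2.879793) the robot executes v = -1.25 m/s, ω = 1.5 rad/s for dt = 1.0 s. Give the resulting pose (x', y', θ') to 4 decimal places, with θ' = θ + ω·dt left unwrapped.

(2.1025, -1.5369, -1.3798)

θ' = -2.8798 + 1.5·1.0 = -1.3798
R = v/ω = -1.25/1.5 = -0.8333
x' = 1.5 + -0.8333·(sin -1.3798 − sin -2.8798) = 2.1025
y' = -2.5 − -0.8333·(cos -1.3798 − cos -2.8798) = -1.5369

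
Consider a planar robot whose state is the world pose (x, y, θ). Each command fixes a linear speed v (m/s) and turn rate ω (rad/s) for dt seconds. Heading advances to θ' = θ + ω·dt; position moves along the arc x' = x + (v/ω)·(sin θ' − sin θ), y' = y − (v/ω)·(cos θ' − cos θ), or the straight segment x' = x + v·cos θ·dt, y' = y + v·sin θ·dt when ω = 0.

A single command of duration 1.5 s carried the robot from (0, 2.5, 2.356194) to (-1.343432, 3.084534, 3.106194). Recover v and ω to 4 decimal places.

v = 1.0000, ω = 0.5000

Δθ = 3.106194 − 2.356194 = 0.750000
ω = Δθ/dt = 0.750000/1.5 = 0.5000
R = Δx/(sin θ' − sin θ) = 2.0000
v = R·ω = 2.0000·0.5000 = 1.0000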